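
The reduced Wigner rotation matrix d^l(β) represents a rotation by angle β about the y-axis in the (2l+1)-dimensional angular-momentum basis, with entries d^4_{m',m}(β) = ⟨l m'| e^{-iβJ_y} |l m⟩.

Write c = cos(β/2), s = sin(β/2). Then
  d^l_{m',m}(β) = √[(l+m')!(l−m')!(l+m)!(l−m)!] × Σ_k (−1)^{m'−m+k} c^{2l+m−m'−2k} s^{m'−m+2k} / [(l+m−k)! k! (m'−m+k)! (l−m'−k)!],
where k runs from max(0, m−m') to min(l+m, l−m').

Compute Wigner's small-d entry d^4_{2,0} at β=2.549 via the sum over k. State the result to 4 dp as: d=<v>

d^4_{2,0}(β=2.549) via Wigner's sum:
With c≡cos(β/2)=0.291980 and s≡sin(β/2)=0.956424, N=[720·2·24·24]^{1/2}=910.735966
Admissible k: 0..2 (factorial args all ≥0)
  k=0: (−1)^2·910.7360/(96)·0.2920^6·0.9564^2 = +0.005377
  k=1: (−1)^3·910.7360/(36)·0.2920^4·0.9564^4 = -0.153853
  k=2: (−1)^4·910.7360/(96)·0.2920^2·0.9564^6 = +0.619058
d^4_{2,0}(2.549) = +0.005377 -0.153853 +0.619058 = +0.470582

d=0.4706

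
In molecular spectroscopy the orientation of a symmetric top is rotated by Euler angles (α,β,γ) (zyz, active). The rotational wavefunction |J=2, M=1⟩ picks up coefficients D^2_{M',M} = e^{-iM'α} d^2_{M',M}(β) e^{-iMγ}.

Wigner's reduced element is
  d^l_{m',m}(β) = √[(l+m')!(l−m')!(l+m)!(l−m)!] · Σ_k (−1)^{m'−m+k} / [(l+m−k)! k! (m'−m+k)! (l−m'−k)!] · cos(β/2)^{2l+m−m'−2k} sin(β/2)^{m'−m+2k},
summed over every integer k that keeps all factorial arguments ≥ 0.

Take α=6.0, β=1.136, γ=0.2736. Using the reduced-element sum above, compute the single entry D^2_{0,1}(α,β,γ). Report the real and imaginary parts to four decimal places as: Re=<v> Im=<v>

Re=0.4505 Im=-0.1264

D^2_{0,1}(6.0,1.136,0.2736) = e^{-i·0·6.0}·d^2_{0,1}(1.136)·e^{-i·1·0.2736}. Compute d first:
Half-angle: c=0.842979, s=0.537947. N=√(2·2·6·1)=4.898979
Admissible k: 1..2 (factorial args all ≥0)
  k=1: (−1)^0·4.8990/(2)·0.8430^3·0.5379^1 = +0.789341
  k=2: (−1)^1·4.8990/(2)·0.8430^1·0.5379^3 = -0.321448
d^2_{0,1}(1.136) = +0.789341 -0.321448 = +0.467893
D = (+1.000000+0.000000i)·(+0.467893)·(+0.962804-0.270199i) = +0.450490-0.126424i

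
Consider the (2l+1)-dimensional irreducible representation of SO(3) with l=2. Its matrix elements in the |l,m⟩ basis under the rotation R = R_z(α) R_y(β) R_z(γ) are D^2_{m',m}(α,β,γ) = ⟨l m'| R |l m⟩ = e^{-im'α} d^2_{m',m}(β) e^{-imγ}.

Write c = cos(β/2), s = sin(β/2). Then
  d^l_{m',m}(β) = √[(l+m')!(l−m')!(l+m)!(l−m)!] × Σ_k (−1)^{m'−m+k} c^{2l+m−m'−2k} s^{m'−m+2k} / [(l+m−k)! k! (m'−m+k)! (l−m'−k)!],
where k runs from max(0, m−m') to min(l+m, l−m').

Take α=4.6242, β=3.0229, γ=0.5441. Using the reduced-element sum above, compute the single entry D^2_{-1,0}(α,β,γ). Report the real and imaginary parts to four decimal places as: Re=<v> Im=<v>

First d^2_{-1,0}(β=3.0229), then the phase factors e^{-i(-1)α} and e^{-i(0)γ}:
c=cos(3.0229/2)=0.059311, s=sin(3.0229/2)=0.998240; N=√[1·6·2·2]=4.898979
The bounds max(0,m−m')=1 and min(l+m,l−m')=2 give 2 terms
  k=1: (−1)^0·4.8990/(2)·0.0593^3·0.9982^1 = +0.000510
  k=2: (−1)^1·4.8990/(2)·0.0593^1·0.9982^3 = -0.144517
d^2_{-1,0}(3.0229) = +0.000510 -0.144517 = -0.144007
Attach z-rotation phases: D = e^{-i(-1)(4.6242)}·(-0.144007)·e^{-i(0)(0.5441)} = +0.012683+0.143447i

Re=0.0127 Im=0.1434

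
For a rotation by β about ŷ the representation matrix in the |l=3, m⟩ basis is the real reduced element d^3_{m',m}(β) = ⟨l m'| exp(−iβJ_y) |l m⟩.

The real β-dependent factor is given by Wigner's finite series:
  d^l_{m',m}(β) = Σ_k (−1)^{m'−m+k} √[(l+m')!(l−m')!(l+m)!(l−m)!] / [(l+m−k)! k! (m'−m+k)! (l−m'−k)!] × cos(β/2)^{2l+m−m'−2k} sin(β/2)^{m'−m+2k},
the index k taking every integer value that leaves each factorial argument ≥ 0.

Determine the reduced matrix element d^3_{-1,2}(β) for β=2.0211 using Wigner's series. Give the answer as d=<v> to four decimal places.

d^3_{-1,2}(β=2.0211) via Wigner's sum:
Half-angle: c=0.531395, s=0.847124. N=√(2·24·120·1)=75.894664
Admissible k: 3..4 (factorial args all ≥0)
  k=3: (−1)^0·75.8947/(12)·0.5314^3·0.8471^3 = +0.576930
  k=4: (−1)^1·75.8947/(24)·0.5314^1·0.8471^5 = -0.733083
d^3_{-1,2}(2.0211) = +0.576930 -0.733083 = -0.156152

d=-0.1562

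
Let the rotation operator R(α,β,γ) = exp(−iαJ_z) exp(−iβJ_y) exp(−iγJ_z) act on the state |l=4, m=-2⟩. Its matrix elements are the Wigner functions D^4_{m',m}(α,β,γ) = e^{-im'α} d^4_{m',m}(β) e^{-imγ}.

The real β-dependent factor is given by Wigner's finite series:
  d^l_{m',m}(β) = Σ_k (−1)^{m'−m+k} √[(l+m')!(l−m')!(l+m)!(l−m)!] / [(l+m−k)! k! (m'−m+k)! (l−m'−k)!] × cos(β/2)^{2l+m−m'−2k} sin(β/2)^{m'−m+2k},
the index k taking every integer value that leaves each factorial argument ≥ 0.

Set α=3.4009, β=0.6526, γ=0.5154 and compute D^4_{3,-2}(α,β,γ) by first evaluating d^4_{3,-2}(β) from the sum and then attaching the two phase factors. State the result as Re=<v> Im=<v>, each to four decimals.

Re=0.0301 Im=0.0078

Split into d^4_{3,-2}(β=0.6526) × two z-phases.
c=cos(0.6526/2)=0.947235, s=sin(0.6526/2)=0.320540; N=√[5040·1·2·720]=2693.993318
k∈{0,1} keeps every argument non-negative
  k=0: (−1)^5·2693.9933/(240)·0.9472^3·0.3205^5 = -0.032283
  k=1: (−1)^6·2693.9933/(720)·0.9472^1·0.3205^7 = +0.001232
d^4_{3,-2}(0.6526) = -0.032283 +0.001232 = -0.031051
D = (-0.712373+0.701801i)·(-0.031051)·(+0.514133+0.857711i) = +0.030063+0.007769i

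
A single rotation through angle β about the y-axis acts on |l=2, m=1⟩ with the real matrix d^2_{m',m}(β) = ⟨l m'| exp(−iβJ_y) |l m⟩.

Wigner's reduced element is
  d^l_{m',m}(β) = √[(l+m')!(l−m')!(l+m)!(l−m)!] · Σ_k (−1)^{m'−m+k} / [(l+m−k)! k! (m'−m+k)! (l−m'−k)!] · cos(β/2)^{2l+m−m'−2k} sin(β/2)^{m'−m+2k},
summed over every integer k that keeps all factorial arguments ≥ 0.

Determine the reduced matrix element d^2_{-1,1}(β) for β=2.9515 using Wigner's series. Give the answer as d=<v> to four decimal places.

d=-0.9553

d^2_{-1,1}(β=2.9515) via Wigner's sum:
c=cos(2.9515/2)=0.094903, s=sin(2.9515/2)=0.995486; N=√[1·6·6·1]=6.000000
k∈{2,3} keeps every argument non-negative
  k=2: (−1)^0·6.0000/(2)·0.0949^2·0.9955^2 = +0.026777
  k=3: (−1)^1·6.0000/(6)·0.0949^0·0.9955^4 = -0.982068
d^2_{-1,1}(2.9515) = +0.026777 -0.982068 = -0.955291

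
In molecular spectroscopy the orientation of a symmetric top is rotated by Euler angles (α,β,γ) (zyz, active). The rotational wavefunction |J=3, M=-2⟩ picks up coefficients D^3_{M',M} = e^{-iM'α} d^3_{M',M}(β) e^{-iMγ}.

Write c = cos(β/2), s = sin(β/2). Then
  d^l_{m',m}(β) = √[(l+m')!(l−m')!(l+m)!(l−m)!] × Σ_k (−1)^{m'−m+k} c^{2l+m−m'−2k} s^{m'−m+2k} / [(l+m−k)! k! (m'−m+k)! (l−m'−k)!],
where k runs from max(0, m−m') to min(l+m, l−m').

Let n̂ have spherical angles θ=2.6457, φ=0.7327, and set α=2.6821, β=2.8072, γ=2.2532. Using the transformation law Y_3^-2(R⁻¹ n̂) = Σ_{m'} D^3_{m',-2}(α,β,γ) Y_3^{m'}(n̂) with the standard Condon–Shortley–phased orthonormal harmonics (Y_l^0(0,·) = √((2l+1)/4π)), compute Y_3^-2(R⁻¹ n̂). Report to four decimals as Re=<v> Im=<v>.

Need the full column D^3_{m',-2} for m'=−3..3 at α=2.6821, β=2.8072, γ=2.2532.
cos(β/2)=0.166418, sin(β/2)=0.986055
d^3_{-3,-2}: single k=1 term ⇒ +0.000308;  D = +0.000308-0.000004i
d^3_{-2,-2}: k∈[0..1] ⇒ +0.000021 -0.003729 = -0.003708;  D = +0.003345+0.001599i
d^3_{-1,-2}: k∈[0..1] ⇒ -0.000398 +0.027947 = +0.027549;  D = +0.017010+0.021671i
d^3_{0,-2}: k∈[0..1] ⇒ +0.004085 -0.143406 = -0.139322;  D = +0.028496+0.136376i
d^3_{1,-2}: k∈[0..1] ⇒ -0.027947 +0.490577 = +0.462630;  D = -0.116026+0.447844i
d^3_{2,-2}: k∈[0..1] ⇒ +0.130912 -0.919195 = -0.788283;  D = -0.515618+0.596262i
d^3_{3,-2}: single k=0 term ⇒ -0.380000;  D = +0.350253-0.147386i
Y_3^{m'}(θ=2.6457,φ=0.7327) and Σ D·Y over m':
  (+0.0003-0.0000i)·(-0.0264-0.0364i)  (+0.0033+0.0016i)·(-0.0214+0.2024i)  (+0.0170+0.0217i)·(+0.3278-0.2950i)  (+0.0285+0.1364i)·(-0.2849+0.0000i)  (-0.1160+0.4478i)·(-0.3278-0.2950i)  (-0.5156+0.5963i)·(-0.0214-0.2024i)  (+0.3503-0.1474i)·(+0.0264-0.0364i)
Y_3^-2(R⁻¹ n̂) = +0.309183-0.073780i

Re=0.3092 Im=-0.0738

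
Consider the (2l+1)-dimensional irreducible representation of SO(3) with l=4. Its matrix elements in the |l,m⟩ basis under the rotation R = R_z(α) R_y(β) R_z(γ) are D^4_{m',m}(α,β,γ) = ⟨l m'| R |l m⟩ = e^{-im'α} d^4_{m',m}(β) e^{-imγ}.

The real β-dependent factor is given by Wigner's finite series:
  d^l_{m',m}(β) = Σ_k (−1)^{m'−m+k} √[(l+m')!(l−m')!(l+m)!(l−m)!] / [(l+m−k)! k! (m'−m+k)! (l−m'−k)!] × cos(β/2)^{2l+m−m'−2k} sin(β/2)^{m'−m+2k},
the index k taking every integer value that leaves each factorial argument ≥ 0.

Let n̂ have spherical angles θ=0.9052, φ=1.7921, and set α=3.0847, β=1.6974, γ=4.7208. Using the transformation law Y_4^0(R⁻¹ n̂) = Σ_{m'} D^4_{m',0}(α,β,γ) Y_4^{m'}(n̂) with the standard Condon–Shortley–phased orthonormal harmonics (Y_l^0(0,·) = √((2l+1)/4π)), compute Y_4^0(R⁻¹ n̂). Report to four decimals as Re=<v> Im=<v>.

Re=0.2597 Im=0.0000

Need the full column D^4_{m',0} for m'=−4..4 at α=3.0847, β=1.6974, γ=4.7208.
cos(β/2)=0.660959, sin(β/2)=0.750422
d^4_{-4,0}: single k=4 term ⇒ +0.506372;  D = +0.493316-0.114243i
d^4_{-3,0}: k∈[3..4] ⇒ +0.630745 -0.813046 = -0.182301;  D = +0.179652-0.030964i
d^4_{-2,0}: k∈[2..4] ⇒ +0.445431 -1.531124 +0.740122 = -0.345572;  D = -0.343337+0.039236i
d^4_{-1,0}: k∈[1..4] ⇒ +0.184945 -1.430395 +1.843816 -0.396121 = +0.202245;  D = -0.201918+0.011500i
d^4_{0,0}: k∈[0..4] ⇒ +0.036425 -0.751240 +2.178828 -1.248251 +0.100564 = +0.316326;  D = +0.316326+0.000000i
d^4_{1,0}: k∈[0..3] ⇒ -0.184945 +1.430395 -1.843816 +0.396121 = -0.202245;  D = +0.201918+0.011500i
d^4_{2,0}: k∈[0..2] ⇒ +0.445431 -1.531124 +0.740122 = -0.345572;  D = -0.343337-0.039236i
d^4_{3,0}: k∈[0..1] ⇒ -0.630745 +0.813046 = +0.182301;  D = -0.179652-0.030964i
d^4_{4,0}: single k=0 term ⇒ +0.506372;  D = +0.493316+0.114243i
Y_4^{m'}(θ=0.9052,φ=1.7921) and Σ D·Y over m':
  (+0.4933-0.1142i)·(+0.1072-0.1311i)  (+0.1797-0.0310i)·(+0.2318+0.2962i)  (-0.3433+0.0392i)·(-0.3122+0.1480i)  (-0.2019+0.0115i)·(+0.0167+0.0741i)  (+0.3163+0.0000i)·(-0.3544+0.0000i)  (+0.2019+0.0115i)·(-0.0167+0.0741i)  (-0.3433-0.0392i)·(-0.3122-0.1480i)  (-0.1797-0.0310i)·(-0.2318+0.2962i)  (+0.4933+0.1142i)·(+0.1072+0.1311i)
Y_4^0(R⁻¹ n̂) = +0.259675-0.000000i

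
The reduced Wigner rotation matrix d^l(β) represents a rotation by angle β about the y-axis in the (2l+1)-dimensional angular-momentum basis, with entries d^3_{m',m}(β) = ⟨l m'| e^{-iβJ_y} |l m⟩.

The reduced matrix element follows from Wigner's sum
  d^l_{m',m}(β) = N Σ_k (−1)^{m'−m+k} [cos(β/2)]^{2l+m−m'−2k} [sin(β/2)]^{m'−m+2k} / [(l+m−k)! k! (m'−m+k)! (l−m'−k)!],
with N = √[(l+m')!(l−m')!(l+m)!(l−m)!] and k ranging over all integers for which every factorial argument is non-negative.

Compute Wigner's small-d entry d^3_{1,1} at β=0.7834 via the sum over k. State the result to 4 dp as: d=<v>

d=-0.1186

d^3_{1,1}(β=0.7834) via Wigner's sum:
With c≡cos(β/2)=0.924261 and s≡sin(β/2)=0.381760, N=[24·2·24·2]^{1/2}=48.000000
k: max(0,(1)−(1))=0 … min(3+(1),3−(1))=2
  k=0: (−1)^0·48.0000/(48)·0.9243^6·0.3818^0 = +0.623403
  k=1: (−1)^1·48.0000/(6)·0.9243^4·0.3818^2 = -0.850845
  k=2: (−1)^2·48.0000/(8)·0.9243^2·0.3818^4 = +0.108869
d^3_{1,1}(0.7834) = +0.623403 -0.850845 +0.108869 = -0.118573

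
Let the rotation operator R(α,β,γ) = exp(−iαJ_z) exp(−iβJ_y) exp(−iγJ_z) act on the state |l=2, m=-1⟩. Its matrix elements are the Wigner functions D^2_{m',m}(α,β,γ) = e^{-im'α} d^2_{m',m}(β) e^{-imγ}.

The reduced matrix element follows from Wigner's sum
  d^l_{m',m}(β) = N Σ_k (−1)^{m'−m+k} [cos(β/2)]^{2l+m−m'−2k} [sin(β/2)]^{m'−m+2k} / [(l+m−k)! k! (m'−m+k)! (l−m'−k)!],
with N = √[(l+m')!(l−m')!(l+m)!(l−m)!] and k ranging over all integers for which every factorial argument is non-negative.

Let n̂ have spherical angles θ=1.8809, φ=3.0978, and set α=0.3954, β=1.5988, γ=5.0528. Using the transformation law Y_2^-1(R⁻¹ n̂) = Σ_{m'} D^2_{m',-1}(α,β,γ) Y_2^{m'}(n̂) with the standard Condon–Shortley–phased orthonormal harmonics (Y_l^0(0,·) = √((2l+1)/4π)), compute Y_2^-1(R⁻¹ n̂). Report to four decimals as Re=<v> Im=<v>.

Re=0.1791 Im=0.2936

Need the full column D^2_{m',-1} for m'=−2..2 at α=0.3954, β=1.5988, γ=5.0528.
cos(β/2)=0.697137, sin(β/2)=0.716938
d^2_{-2,-1}: single k=1 term ⇒ +0.485809;  D = +0.439623-0.206743i
d^2_{-1,-1}: k∈[0..1] ⇒ +0.236196 -0.749412 = -0.513216;  D = -0.344465+0.380440i
d^2_{0,-1}: k∈[0..1] ⇒ -0.594993 +0.629272 = +0.034279;  D = +0.011445-0.032312i
d^2_{1,-1}: k∈[0..1] ⇒ +0.749412 -0.264196 = +0.485216;  D = -0.026668-0.484483i
d^2_{2,-1}: single k=0 term ⇒ -0.513798;  D = +0.223665+0.462561i
Y_2^{m'}(θ=1.8809,φ=3.0978) and Σ D·Y over m':
  (+0.4396-0.2067i)·(+0.3490+0.0306i)  (-0.3445+0.3804i)·(+0.2243+0.0098i)  (+0.0114-0.0323i)·(-0.2273+0.0000i)  (-0.0267-0.4845i)·(-0.2243+0.0098i)  (+0.2237+0.4626i)·(+0.3490-0.0306i)
Y_2^-1(R⁻¹ n̂) = +0.179114+0.293577i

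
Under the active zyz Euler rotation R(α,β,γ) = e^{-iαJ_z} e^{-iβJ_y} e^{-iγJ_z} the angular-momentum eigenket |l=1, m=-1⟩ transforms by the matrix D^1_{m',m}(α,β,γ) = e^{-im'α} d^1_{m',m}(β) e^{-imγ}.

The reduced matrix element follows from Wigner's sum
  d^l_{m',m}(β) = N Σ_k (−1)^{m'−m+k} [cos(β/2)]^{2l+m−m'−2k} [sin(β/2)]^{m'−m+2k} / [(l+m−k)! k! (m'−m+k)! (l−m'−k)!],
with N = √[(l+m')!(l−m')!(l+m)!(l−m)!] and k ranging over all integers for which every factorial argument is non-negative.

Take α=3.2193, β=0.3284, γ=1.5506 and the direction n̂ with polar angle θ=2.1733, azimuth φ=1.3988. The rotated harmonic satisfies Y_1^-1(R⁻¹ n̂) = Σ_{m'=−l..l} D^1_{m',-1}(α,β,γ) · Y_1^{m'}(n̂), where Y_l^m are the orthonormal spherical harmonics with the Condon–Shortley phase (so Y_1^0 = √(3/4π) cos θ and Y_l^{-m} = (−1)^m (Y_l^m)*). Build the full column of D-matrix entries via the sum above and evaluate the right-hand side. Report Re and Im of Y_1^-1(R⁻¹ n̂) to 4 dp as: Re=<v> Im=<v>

Re=-0.2758 Im=0.0021

Need the full column D^1_{m',-1} for m'=−1..1 at α=3.2193, β=0.3284, γ=1.5506.
cos(β/2)=0.986549, sin(β/2)=0.163463
d^1_{-1,-1}: single k=0 term ⇒ +0.973280;  D = +0.055943-0.971671i
d^1_{0,-1}: single k=0 term ⇒ -0.228062;  D = -0.004606-0.228016i
d^1_{1,-1}: single k=0 term ⇒ +0.026720;  D = -0.002612-0.026592i
Y_1^{m'}(θ=2.1733,φ=1.3988) and Σ D·Y over m':
  (+0.0559-0.9717i)·(+0.0487-0.2805i)  (-0.0046-0.2280i)·(-0.2769+0.0000i)  (-0.0026-0.0266i)·(-0.0487-0.2805i)
Y_1^-1(R⁻¹ n̂) = -0.275844+0.002135i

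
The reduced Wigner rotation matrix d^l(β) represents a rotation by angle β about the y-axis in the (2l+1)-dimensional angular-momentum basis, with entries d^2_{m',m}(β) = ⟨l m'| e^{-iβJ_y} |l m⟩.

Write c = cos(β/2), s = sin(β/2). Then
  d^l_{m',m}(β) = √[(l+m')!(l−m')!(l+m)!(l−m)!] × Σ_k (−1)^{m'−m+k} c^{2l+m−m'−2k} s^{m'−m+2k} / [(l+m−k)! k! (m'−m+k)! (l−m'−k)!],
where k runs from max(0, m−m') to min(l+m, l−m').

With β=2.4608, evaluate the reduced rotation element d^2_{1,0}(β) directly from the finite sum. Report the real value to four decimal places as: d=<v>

d=0.5990

d^2_{1,0}(β=2.4608) via Wigner's sum:
Half-angle: c=0.333861, s=0.942622. N=√(6·1·2·2)=4.898979
k∈{0,1} keeps every argument non-negative
  k=0: (−1)^1·4.8990/(2)·0.3339^3·0.9426^1 = -0.085923
  k=1: (−1)^2·4.8990/(2)·0.3339^1·0.9426^3 = +0.684943
d^2_{1,0}(2.4608) = -0.085923 +0.684943 = +0.599020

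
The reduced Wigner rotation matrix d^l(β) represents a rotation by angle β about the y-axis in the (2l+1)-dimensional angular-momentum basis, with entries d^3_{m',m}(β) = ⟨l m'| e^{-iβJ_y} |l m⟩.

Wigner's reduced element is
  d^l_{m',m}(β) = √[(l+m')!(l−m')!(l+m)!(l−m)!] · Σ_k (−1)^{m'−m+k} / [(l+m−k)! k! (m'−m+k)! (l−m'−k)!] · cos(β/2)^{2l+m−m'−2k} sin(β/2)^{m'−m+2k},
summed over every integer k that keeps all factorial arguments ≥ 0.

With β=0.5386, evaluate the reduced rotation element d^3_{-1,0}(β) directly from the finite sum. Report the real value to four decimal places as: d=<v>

d=0.5962

d^3_{-1,0}(β=0.5386) via Wigner's sum:
Half-angle: c=0.963957, s=0.266057. N=√(2·24·6·6)=41.569219
k∈{1,2,3} keeps every argument non-negative
  k=1: (−1)^0·41.5692/(12)·0.9640^5·0.2661^1 = +0.767104
  k=2: (−1)^1·41.5692/(4)·0.9640^3·0.2661^3 = -0.175311
  k=3: (−1)^2·41.5692/(12)·0.9640^1·0.2661^5 = +0.004452
d^3_{-1,0}(0.5386) = +0.767104 -0.175311 +0.004452 = +0.596245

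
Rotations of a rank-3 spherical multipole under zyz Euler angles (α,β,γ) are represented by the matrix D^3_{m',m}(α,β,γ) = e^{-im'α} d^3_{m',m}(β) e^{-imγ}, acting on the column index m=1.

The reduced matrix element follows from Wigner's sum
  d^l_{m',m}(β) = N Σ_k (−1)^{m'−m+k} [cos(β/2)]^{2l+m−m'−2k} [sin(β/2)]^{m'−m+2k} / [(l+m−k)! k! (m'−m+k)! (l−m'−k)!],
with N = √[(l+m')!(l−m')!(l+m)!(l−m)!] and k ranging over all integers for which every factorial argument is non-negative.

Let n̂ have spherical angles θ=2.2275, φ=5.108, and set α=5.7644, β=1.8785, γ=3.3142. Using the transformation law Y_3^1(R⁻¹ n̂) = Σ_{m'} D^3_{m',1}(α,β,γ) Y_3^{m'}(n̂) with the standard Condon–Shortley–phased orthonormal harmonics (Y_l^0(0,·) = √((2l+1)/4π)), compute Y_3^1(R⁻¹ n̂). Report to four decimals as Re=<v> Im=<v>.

Need the full column D^3_{m',1} for m'=−3..3 at α=5.7644, β=1.8785, γ=3.3142.
cos(β/2)=0.590394, sin(β/2)=0.807116
d^3_{-3,1}: single k=4 term ⇒ +0.572891;  D = +0.090235+0.565739i
d^3_{-2,1}: k∈[3..4] ⇒ +0.684324 -0.639470 = +0.044854;  D = -0.015827+0.041969i
d^3_{-1,1}: k∈[2..4] ⇒ +0.474886 -1.183358 +0.276448 = -0.432023;  D = +0.332813-0.275463i
d^3_{0,1}: k∈[1..3] ⇒ +0.200555 -1.124459 +0.700504 = -0.223400;  D = +0.220080-0.038369i
d^3_{1,1}: k∈[0..2] ⇒ +0.042350 -0.633181 +0.887518 = +0.296687;  D = -0.279086-0.100667i
d^3_{2,1}: k∈[0..1] ⇒ -0.183081 +0.684324 = +0.501243;  D = -0.325140-0.381482i
d^3_{3,1}: single k=0 term ⇒ +0.306537;  D = -0.057003-0.301191i
Y_3^{m'}(θ=2.2275,φ=5.108) and Σ D·Y over m':
  (+0.0902+0.5657i)·(-0.1922-0.0776i)  (-0.0158+0.0420i)·(+0.2751-0.2784i)  (+0.3328-0.2755i)·(+0.0852+0.2040i)  (+0.2201-0.0384i)·(+0.2589+0.0000i)  (-0.2791-0.1007i)·(-0.0852+0.2040i)  (-0.3251-0.3815i)·(+0.2751+0.2784i)  (-0.0570-0.3012i)·(+0.1922-0.0776i)
Y_3^1(R⁻¹ n̂) = +0.202129-0.362568i

Re=0.2021 Im=-0.3626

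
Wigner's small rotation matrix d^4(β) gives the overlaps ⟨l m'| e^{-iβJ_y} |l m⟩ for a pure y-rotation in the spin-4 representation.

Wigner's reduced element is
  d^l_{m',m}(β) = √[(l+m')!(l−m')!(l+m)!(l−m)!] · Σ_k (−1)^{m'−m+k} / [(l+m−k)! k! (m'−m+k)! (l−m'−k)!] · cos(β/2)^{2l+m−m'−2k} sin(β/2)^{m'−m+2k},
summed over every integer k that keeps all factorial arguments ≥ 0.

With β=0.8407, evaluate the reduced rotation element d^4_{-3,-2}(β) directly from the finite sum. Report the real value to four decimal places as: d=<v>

d=0.3233

d^4_{-3,-2}(β=0.8407) via Wigner's sum:
c=cos(0.8407/2)=0.912946, s=sin(0.8407/2)=0.408080; N=√[1·5040·2·720]=2693.993318
k: max(0,(-2)−(-3))=1 … min(4+(-2),4−(-3))=2
  k=1: (−1)^0·2693.9933/(720)·0.9129^7·0.4081^1 = +0.807097
  k=2: (−1)^1·2693.9933/(240)·0.9129^5·0.4081^3 = -0.483779
d^4_{-3,-2}(0.8407) = +0.807097 -0.483779 = +0.323318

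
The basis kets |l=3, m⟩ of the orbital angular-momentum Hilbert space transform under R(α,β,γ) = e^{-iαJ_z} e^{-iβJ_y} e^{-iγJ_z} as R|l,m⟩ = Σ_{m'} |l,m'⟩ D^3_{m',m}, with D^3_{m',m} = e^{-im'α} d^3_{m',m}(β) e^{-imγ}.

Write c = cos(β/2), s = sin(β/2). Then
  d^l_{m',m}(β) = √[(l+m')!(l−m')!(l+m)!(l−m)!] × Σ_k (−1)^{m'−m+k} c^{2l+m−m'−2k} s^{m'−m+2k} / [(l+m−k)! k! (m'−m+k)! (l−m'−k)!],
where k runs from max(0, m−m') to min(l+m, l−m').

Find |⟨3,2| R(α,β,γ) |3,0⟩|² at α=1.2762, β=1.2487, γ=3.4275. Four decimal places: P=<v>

P=0.1521

D^3_{2,0}(1.2762,1.2487,3.4275) = e^{-i·2·1.2762}·d^3_{2,0}(1.2487)·e^{-i·0·3.4275}. Compute d first:
With c≡cos(β/2)=0.811343 and s≡sin(β/2)=0.584570, N=[120·1·6·6]^{1/2}=65.726707
k: max(0,(0)−(2))=0 … min(3+(0),3−(2))=1
  k=0: (−1)^2·65.7267/(12)·0.8113^4·0.5846^2 = +0.811059
  k=1: (−1)^3·65.7267/(12)·0.8113^2·0.5846^4 = -0.421033
d^3_{2,0}(1.2487) = +0.811059 -0.421033 = +0.390026
|D^3_{2,0}|² = |d^3_{2,0}(β)|² = (+0.390026)² = 0.152120 (the z-rotation phases have unit modulus)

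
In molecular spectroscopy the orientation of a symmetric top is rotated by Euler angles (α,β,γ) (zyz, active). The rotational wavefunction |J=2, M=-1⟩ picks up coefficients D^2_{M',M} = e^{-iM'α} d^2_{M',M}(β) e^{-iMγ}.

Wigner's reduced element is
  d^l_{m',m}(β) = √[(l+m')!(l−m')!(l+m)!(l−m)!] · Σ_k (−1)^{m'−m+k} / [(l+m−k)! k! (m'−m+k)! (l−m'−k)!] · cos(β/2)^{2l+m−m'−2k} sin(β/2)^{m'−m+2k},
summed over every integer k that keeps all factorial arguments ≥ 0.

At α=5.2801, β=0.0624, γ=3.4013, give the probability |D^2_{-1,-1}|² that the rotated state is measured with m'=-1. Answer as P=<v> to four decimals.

P=0.9903

D^2_{-1,-1}(5.2801,0.0624,3.4013) = e^{-i·-1·5.2801}·d^2_{-1,-1}(0.0624)·e^{-i·-1·3.4013}. Compute d first:
c=cos(0.0624/2)=0.999513, s=sin(0.0624/2)=0.031195; N=√[1·6·1·6]=6.000000
Admissible k: 0..1 (factorial args all ≥0)
  k=0: (−1)^0·6.0000/(6)·0.9995^4·0.0312^0 = +0.998055
  k=1: (−1)^1·6.0000/(2)·0.9995^2·0.0312^2 = -0.002917
d^2_{-1,-1}(0.0624) = +0.998055 -0.002917 = +0.995138
|D^2_{-1,-1}|² = |d^2_{-1,-1}(β)|² = (+0.995138)² = 0.990300 (the z-rotation phases have unit modulus)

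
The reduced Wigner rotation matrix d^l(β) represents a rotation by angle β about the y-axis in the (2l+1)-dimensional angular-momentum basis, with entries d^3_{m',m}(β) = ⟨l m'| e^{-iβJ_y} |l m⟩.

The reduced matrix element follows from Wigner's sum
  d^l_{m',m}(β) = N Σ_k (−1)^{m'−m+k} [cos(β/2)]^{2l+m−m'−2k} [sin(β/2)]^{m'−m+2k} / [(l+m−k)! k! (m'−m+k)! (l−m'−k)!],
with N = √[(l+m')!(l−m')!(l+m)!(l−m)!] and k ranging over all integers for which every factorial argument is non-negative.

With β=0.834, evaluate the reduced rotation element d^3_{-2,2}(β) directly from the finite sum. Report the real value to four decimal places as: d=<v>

d=0.1081

d^3_{-2,2}(β=0.834) via Wigner's sum:
With c≡cos(β/2)=0.914308 and s≡sin(β/2)=0.405019, N=[1·120·120·1]^{1/2}=120.000000
k∈{4,5} keeps every argument non-negative
  k=4: (−1)^0·120.0000/(24)·0.9143^2·0.4050^4 = +0.112476
  k=5: (−1)^1·120.0000/(120)·0.9143^0·0.4050^6 = -0.004414
d^3_{-2,2}(0.834) = +0.112476 -0.004414 = +0.108061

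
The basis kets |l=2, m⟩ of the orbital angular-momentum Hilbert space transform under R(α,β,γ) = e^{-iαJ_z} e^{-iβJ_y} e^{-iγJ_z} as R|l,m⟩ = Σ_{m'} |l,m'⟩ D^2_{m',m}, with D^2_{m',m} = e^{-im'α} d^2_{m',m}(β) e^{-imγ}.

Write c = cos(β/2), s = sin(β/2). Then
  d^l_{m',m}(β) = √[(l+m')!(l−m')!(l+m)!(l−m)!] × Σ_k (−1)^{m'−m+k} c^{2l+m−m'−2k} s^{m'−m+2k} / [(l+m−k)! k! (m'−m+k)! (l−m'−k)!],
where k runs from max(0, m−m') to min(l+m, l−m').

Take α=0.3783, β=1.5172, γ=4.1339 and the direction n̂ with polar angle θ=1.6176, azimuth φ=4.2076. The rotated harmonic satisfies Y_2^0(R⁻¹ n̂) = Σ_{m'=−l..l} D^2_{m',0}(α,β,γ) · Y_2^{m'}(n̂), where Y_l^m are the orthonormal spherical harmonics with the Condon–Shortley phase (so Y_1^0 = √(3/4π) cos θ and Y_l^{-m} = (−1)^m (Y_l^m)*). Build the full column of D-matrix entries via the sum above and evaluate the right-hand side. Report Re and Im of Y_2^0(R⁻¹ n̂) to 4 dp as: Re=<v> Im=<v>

Need the full column D^2_{m',0} for m'=−2..2 at α=0.3783, β=1.5172, γ=4.1339.
cos(β/2)=0.725800, sin(β/2)=0.687906
d^2_{-2,0}: single k=2 term ⇒ +0.610615;  D = +0.444023+0.419159i
d^2_{-1,0}: k∈[1..2] ⇒ +0.644251 -0.578735 = +0.065516;  D = +0.060884+0.024198i
d^2_{0,0}: k∈[0..2] ⇒ +0.277503 -0.997130 +0.223932 = -0.495695;  D = -0.495695+0.000000i
d^2_{1,0}: k∈[0..1] ⇒ -0.644251 +0.578735 = -0.065516;  D = -0.060884+0.024198i
d^2_{2,0}: single k=0 term ⇒ +0.610615;  D = +0.444023-0.419159i
Y_2^{m'}(θ=1.6176,φ=4.2076) and Σ D·Y over m':
  (+0.4440+0.4192i)·(-0.2051-0.3263i)  (+0.0609+0.0242i)·(+0.0175-0.0316i)  (-0.4957+0.0000i)·(-0.3133+0.0000i)  (-0.0609+0.0242i)·(-0.0175-0.0316i)  (+0.4440-0.4192i)·(-0.2051+0.3263i)
Y_2^0(R⁻¹ n̂) = +0.250349+0.000000i

Re=0.2503 Im=0.0000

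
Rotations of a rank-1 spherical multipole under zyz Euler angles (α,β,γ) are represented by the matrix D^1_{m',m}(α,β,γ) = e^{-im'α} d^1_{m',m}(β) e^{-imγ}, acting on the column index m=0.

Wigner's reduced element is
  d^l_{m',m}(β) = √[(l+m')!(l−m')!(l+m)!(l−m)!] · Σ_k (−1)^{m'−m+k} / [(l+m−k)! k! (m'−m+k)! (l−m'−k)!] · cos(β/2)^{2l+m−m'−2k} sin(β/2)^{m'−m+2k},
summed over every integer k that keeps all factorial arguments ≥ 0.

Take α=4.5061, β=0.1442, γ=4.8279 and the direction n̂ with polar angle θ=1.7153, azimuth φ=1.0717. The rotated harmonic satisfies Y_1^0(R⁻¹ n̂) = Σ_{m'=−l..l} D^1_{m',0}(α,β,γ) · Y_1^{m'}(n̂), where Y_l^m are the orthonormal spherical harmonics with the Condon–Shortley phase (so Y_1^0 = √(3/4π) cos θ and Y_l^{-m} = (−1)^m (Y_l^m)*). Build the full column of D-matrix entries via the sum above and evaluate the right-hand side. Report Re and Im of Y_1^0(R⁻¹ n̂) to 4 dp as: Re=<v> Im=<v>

Need the full column D^1_{m',0} for m'=−1..1 at α=4.5061, β=0.1442, γ=4.8279.
cos(β/2)=0.997402, sin(β/2)=0.072038
d^1_{-1,0}: single k=1 term ⇒ +0.101612;  D = -0.020813-0.099457i
d^1_{0,0}: k∈[0..1] ⇒ +0.994811 -0.005189 = +0.989621;  D = +0.989621+0.000000i
d^1_{1,0}: single k=0 term ⇒ -0.101612;  D = +0.020813-0.099457i
Y_1^{m'}(θ=1.7153,φ=1.0717) and Σ D·Y over m':
  (-0.0208-0.0995i)·(+0.1636-0.3002i)  (+0.9896+0.0000i)·(-0.0704+0.0000i)  (+0.0208-0.0995i)·(-0.1636-0.3002i)
Y_1^0(R⁻¹ n̂) = -0.136153+0.000000i

Re=-0.1362 Im=0.0000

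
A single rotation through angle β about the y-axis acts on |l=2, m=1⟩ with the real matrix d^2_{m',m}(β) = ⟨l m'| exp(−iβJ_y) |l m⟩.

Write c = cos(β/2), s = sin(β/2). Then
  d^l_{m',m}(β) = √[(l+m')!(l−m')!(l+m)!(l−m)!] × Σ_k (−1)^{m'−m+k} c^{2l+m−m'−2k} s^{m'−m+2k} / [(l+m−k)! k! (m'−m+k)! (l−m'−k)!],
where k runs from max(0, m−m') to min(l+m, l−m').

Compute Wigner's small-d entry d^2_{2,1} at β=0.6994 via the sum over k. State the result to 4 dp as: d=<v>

d=-0.5682

d^2_{2,1}(β=0.6994) via Wigner's sum:
Half-angle: c=0.939476, s=0.342616. N=√(24·1·6·1)=12.000000
k∈{0} keeps every argument non-negative
  k=0: (−1)^1·12.0000/(6)·0.9395^3·0.3426^1 = -0.568191
d^2_{2,1}(0.6994) = -0.568191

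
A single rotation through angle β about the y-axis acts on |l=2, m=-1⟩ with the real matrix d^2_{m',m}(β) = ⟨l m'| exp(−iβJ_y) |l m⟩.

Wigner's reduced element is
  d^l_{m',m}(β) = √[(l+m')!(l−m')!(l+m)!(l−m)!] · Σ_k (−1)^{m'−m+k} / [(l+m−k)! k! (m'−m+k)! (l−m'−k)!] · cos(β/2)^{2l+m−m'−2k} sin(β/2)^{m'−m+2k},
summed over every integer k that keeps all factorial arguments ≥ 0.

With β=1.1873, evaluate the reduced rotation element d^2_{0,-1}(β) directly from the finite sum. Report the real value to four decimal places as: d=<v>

d^2_{0,-1}(β=1.1873) via Wigner's sum:
c=cos(1.1873/2)=0.828904, s=sin(1.1873/2)=0.559390; N=√[2·2·1·6]=4.898979
The bounds max(0,m−m')=0 and min(l+m,l−m')=1 give 2 terms
  k=0: (−1)^1·4.8990/(2)·0.8289^3·0.5594^1 = -0.780376
  k=1: (−1)^2·4.8990/(2)·0.8289^1·0.5594^3 = +0.355406
d^2_{0,-1}(1.1873) = -0.780376 +0.355406 = -0.424970

d=-0.4250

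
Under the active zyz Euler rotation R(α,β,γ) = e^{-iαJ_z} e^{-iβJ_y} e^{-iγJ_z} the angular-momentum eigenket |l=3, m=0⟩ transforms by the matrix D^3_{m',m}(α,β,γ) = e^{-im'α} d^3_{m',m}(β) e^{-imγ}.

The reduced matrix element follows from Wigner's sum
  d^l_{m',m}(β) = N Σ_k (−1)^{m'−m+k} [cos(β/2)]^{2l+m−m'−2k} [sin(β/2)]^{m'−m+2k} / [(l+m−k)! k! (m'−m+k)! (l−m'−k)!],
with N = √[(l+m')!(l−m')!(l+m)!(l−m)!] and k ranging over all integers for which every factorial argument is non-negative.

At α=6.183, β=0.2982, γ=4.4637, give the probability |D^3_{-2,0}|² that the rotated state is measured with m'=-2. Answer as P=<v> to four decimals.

D^3_{-2,0}(6.183,0.2982,4.4637) = e^{-i·-2·6.183}·d^3_{-2,0}(0.2982)·e^{-i·0·4.4637}. Compute d first:
c=cos(0.2982/2)=0.988905, s=sin(0.2982/2)=0.148548; N=√[1·120·6·6]=65.726707
The bounds max(0,m−m')=2 and min(l+m,l−m')=3 give 2 terms
  k=2: (−1)^0·65.7267/(12)·0.9889^4·0.1485^2 = +0.115588
  k=3: (−1)^1·65.7267/(12)·0.9889^2·0.1485^4 = -0.002608
d^3_{-2,0}(0.2982) = +0.115588 -0.002608 = +0.112980
|D^3_{-2,0}|² = |d^3_{-2,0}(β)|² = (+0.112980)² = 0.012765 (the z-rotation phases have unit modulus)

P=0.0128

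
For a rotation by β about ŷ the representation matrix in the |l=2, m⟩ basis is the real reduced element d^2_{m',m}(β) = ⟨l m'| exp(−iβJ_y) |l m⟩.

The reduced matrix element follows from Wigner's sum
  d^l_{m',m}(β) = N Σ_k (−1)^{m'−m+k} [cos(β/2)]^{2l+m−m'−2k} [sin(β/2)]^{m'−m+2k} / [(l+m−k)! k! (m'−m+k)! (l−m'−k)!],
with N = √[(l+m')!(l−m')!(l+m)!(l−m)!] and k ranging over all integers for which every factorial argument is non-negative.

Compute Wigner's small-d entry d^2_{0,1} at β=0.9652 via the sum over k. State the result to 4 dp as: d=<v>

d^2_{0,1}(β=0.9652) via Wigner's sum:
c=cos(0.9652/2)=0.885791, s=sin(0.9652/2)=0.464084; N=√[2·2·6·1]=4.898979
Admissible k: 1..2 (factorial args all ≥0)
  k=1: (−1)^0·4.8990/(2)·0.8858^3·0.4641^1 = +0.790071
  k=2: (−1)^1·4.8990/(2)·0.8858^1·0.4641^3 = -0.216868
d^2_{0,1}(0.9652) = +0.790071 -0.216868 = +0.573203

d=0.5732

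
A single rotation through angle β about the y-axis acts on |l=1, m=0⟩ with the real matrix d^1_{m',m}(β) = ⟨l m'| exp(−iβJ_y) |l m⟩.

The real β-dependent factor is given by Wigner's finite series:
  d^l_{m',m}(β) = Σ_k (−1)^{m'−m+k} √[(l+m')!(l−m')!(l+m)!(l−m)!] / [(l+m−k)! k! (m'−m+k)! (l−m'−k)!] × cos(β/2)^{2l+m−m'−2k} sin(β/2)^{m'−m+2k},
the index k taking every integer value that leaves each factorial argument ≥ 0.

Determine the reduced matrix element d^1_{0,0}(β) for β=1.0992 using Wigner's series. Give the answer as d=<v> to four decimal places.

d^1_{0,0}(β=1.0992) via Wigner's sum:
c=cos(1.0992/2)=0.852734, s=sin(1.0992/2)=0.522346; N=√[1·1·1·1]=1.000000
The bounds max(0,m−m')=0 and min(l+m,l−m')=1 give 2 terms
  k=0: (−1)^0·1.0000/(1)·0.8527^2·0.5223^0 = +0.727154
  k=1: (−1)^1·1.0000/(1)·0.8527^0·0.5223^2 = -0.272846
d^1_{0,0}(1.0992) = +0.727154 -0.272846 = +0.454309

d=0.4543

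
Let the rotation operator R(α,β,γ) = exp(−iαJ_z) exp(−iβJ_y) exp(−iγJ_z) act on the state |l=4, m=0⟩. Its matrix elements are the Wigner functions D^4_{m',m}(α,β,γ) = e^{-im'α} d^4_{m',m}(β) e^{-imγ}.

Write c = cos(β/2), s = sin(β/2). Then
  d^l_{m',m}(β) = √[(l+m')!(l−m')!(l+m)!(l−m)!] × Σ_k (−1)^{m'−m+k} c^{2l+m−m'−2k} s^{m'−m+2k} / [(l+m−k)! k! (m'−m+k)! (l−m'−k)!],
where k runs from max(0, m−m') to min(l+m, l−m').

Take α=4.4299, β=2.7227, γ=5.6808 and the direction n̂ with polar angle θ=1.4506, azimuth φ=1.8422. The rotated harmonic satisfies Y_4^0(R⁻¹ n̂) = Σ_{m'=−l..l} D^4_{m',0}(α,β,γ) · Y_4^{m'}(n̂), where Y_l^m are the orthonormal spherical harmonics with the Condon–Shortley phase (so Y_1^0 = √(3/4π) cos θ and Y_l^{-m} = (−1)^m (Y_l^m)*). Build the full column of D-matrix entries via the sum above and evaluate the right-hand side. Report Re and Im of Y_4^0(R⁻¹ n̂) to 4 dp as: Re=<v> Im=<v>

Need the full column D^4_{m',0} for m'=−4..4 at α=4.4299, β=2.7227, γ=5.6808.
cos(β/2)=0.207918, sin(β/2)=0.978146
d^4_{-4,0}: single k=4 term ⇒ +0.014313;  D = +0.006107-0.012945i
d^4_{-3,0}: k∈[3..4] ⇒ +0.004303 -0.095227 = -0.090925;  D = -0.068158-0.060182i
d^4_{-2,0}: k∈[2..4] ⇒ +0.000733 -0.043279 +0.359194 = +0.316649;  D = -0.267442+0.169533i
d^4_{-1,0}: k∈[1..4] ⇒ +0.000073 -0.009758 +0.215955 -0.796589 = -0.590318;  D = +0.164549+0.566920i
d^4_{0,0}: k∈[0..4] ⇒ +0.000003 -0.001237 +0.061587 -0.605799 +0.837973 = +0.292528;  D = +0.292528+0.000000i
d^4_{1,0}: k∈[0..3] ⇒ -0.000073 +0.009758 -0.215955 +0.796589 = +0.590318;  D = -0.164549+0.566920i
d^4_{2,0}: k∈[0..2] ⇒ +0.000733 -0.043279 +0.359194 = +0.316649;  D = -0.267442-0.169533i
d^4_{3,0}: k∈[0..1] ⇒ -0.004303 +0.095227 = +0.090925;  D = +0.068158-0.060182i
d^4_{4,0}: single k=0 term ⇒ +0.014313;  D = +0.006107+0.012945i
Y_4^{m'}(θ=1.4506,φ=1.8422) and Σ D·Y over m':
  (+0.0061-0.0129i)·(+0.2005-0.3803i)  (-0.0682-0.0602i)·(+0.1068+0.1008i)  (-0.2674+0.1695i)·(+0.2539-0.1532i)  (+0.1645+0.5669i)·(+0.0438+0.1573i)  (+0.2925+0.0000i)·(+0.2725+0.0000i)  (-0.1645+0.5669i)·(-0.0438+0.1573i)  (-0.2674-0.1695i)·(+0.2539+0.1532i)  (+0.0682-0.0602i)·(-0.1068+0.1008i)  (+0.0061+0.0129i)·(+0.2005+0.3803i)
Y_4^0(R⁻¹ n̂) = -0.177939+0.000000i

Re=-0.1779 Im=0.0000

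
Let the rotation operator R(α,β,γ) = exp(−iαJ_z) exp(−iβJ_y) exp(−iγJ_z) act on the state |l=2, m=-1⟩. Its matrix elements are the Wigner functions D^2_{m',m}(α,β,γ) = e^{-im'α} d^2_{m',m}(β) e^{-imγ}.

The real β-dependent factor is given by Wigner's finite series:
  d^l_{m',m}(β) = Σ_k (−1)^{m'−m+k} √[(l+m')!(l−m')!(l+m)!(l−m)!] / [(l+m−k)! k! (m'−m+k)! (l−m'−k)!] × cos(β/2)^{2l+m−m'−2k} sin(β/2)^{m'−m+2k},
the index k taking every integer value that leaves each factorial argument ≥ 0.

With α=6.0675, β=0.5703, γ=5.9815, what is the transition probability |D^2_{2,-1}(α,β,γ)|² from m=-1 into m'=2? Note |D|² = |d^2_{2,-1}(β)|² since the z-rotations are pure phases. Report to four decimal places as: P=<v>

P=0.0018

First d^2_{2,-1}(β=0.5703), then the phase factors e^{-i(2)α} and e^{-i(-1)γ}:
c=cos(0.5703/2)=0.959619, s=sin(0.5703/2)=0.281301; N=√[24·1·1·6]=12.000000
Admissible k: 0..0 (factorial args all ≥0)
  k=0: (−1)^3·12.0000/(6)·0.9596^1·0.2813^3 = -0.042721
d^2_{2,-1}(0.5703) = -0.042721
|D^2_{2,-1}|² = |d^2_{2,-1}(β)|² = (-0.042721)² = 0.001825 (the z-rotation phases have unit modulus)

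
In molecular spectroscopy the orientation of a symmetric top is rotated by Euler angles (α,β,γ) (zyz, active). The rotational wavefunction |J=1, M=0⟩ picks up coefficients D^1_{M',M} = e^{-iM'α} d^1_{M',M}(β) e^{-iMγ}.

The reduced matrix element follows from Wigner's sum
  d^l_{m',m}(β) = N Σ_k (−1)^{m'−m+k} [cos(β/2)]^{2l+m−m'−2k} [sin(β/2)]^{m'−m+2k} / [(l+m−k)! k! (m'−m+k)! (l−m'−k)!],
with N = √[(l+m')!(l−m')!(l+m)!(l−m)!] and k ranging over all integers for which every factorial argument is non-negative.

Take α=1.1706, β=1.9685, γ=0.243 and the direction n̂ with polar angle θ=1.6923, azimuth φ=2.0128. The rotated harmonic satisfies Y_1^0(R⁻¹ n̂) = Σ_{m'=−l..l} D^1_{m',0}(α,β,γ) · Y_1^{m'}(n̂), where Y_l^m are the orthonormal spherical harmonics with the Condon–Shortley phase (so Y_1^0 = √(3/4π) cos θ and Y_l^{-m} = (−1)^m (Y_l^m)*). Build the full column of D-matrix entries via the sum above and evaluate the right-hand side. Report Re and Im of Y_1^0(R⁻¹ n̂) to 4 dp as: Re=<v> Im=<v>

Re=0.3207 Im=0.0000

Need the full column D^1_{m',0} for m'=−1..1 at α=1.1706, β=1.9685, γ=0.243.
cos(β/2)=0.553488, sin(β/2)=0.832857
d^1_{-1,0}: single k=1 term ⇒ +0.651919;  D = +0.253987+0.600407i
d^1_{0,0}: k∈[0..1] ⇒ +0.306349 -0.693651 = -0.387302;  D = -0.387302+0.000000i
d^1_{1,0}: single k=0 term ⇒ -0.651919;  D = -0.253987+0.600407i
Y_1^{m'}(θ=1.6923,φ=2.0128) and Σ D·Y over m':
  (+0.2540+0.6004i)·(-0.1467-0.3100i)  (-0.3873+0.0000i)·(-0.0592+0.0000i)  (-0.2540+0.6004i)·(+0.1467-0.3100i)
Y_1^0(R⁻¹ n̂) = +0.320657+0.000000i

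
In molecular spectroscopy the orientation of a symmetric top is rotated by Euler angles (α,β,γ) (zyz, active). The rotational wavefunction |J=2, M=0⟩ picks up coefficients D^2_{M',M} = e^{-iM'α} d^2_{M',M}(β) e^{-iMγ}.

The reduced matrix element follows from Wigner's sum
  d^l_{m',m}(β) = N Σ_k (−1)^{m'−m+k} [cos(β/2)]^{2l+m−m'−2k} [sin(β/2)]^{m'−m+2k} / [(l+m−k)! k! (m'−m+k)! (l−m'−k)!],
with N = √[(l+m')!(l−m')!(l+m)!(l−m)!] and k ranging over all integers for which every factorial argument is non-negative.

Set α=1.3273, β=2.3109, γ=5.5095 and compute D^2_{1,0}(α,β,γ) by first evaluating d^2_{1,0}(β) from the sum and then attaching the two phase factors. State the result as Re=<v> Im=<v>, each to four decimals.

Split into d^2_{1,0}(β=2.3109) × two z-phases.
Half-angle: c=0.403507, s=0.914977. N=√(6·1·2·2)=4.898979
k: max(0,(0)−(1))=0 … min(2+(0),2−(1))=1
  k=0: (−1)^1·4.8990/(2)·0.4035^3·0.9150^1 = -0.147244
  k=1: (−1)^2·4.8990/(2)·0.4035^1·0.9150^3 = +0.757106
d^2_{1,0}(2.3109) = -0.147244 +0.757106 = +0.609861
D = (+0.241097-0.970501i)·(+0.609861)·(+1.000000+0.000000i) = +0.147036-0.591871i

Re=0.1470 Im=-0.5919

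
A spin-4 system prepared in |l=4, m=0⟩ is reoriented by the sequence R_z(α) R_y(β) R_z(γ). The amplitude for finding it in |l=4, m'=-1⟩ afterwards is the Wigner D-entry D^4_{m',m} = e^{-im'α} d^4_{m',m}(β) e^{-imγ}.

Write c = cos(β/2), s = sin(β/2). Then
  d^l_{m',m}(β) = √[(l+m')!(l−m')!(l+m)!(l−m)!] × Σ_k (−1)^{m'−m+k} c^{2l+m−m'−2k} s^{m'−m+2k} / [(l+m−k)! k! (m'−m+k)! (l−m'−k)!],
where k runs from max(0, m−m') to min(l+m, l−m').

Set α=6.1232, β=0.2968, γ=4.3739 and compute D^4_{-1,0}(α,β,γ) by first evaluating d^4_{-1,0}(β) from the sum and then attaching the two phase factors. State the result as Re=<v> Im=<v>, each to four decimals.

Re=0.5250 Im=-0.0847

D^4_{-1,0}(6.1232,0.2968,4.3739) = e^{-i·-1·6.1232}·d^4_{-1,0}(0.2968)·e^{-i·0·4.3739}. Compute d first:
c=cos(0.2968/2)=0.989009, s=sin(0.2968/2)=0.147856; N=√[6·120·24·24]=643.987578
The bounds max(0,m−m')=1 and min(l+m,l−m')=4 give 4 terms
  k=1: (−1)^0·643.9876/(144)·0.9890^7·0.1479^1 = +0.612005
  k=2: (−1)^1·643.9876/(24)·0.9890^5·0.1479^3 = -0.082070
  k=3: (−1)^2·643.9876/(24)·0.9890^3·0.1479^5 = +0.001834
  k=4: (−1)^3·643.9876/(144)·0.9890^1·0.1479^7 = -0.000007
d^4_{-1,0}(0.2968) = +0.612005 -0.082070 +0.001834 -0.000007 = +0.531763
Attach z-rotation phases: D = e^{-i(-1)(6.1232)}·(+0.531763)·e^{-i(0)(4.3739)} = +0.524972-0.084712i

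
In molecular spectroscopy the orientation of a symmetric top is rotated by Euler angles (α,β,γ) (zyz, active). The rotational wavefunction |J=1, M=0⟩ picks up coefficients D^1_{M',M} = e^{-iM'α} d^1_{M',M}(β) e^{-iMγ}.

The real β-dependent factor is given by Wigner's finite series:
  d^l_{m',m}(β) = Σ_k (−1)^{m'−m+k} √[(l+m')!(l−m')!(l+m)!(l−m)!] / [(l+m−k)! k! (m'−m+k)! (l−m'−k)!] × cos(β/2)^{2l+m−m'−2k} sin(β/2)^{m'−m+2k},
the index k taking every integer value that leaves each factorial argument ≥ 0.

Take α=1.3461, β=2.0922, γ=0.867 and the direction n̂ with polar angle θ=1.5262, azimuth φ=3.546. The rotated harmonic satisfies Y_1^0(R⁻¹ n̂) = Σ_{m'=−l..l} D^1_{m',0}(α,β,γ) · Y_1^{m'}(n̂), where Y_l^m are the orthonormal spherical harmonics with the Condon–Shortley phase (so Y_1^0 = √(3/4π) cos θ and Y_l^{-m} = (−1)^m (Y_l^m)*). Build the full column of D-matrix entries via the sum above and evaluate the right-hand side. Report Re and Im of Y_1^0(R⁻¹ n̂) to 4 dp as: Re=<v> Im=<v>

Need the full column D^1_{m',0} for m'=−1..1 at α=1.3461, β=2.0922, γ=0.867.
cos(β/2)=0.500950, sin(β/2)=0.865476
d^1_{-1,0}: single k=1 term ⇒ +0.613147;  D = +0.136615+0.597734i
d^1_{0,0}: k∈[0..1] ⇒ +0.250951 -0.749049 = -0.498098;  D = -0.498098+0.000000i
d^1_{1,0}: single k=0 term ⇒ -0.613147;  D = -0.136615+0.597734i
Y_1^{m'}(θ=1.5262,φ=3.546) and Σ D·Y over m':
  (+0.1366+0.5977i)·(-0.3173+0.1358i)  (-0.4981+0.0000i)·(+0.0218+0.0000i)  (-0.1366+0.5977i)·(+0.3173+0.1358i)
Y_1^0(R⁻¹ n̂) = -0.259902+0.000000i

Re=-0.2599 Im=0.0000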